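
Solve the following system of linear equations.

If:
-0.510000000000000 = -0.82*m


Then:
m = 0.62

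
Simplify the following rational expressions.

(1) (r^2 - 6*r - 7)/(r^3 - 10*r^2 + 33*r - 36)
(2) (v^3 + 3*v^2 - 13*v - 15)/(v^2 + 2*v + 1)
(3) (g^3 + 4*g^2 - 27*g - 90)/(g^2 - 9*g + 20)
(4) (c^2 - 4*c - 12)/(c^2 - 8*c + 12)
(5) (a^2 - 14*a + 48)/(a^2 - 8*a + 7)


(1) = (r^2 - 6*r - 7)/(r^3 - 10*r^2 + 33*r - 36)
(2) = (v^2 + 2*v - 15)/(v + 1)
(3) = (g^2 + 9*g + 18)/(g - 4)
(4) = (c + 2)/(c - 2)
(5) = (a^2 - 14*a + 48)/(a^2 - 8*a + 7)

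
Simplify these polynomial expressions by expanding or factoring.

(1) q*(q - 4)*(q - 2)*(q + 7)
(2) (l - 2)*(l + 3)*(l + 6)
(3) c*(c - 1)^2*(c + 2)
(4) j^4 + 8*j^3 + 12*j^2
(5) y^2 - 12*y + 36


(1) = q^4 + q^3 - 34*q^2 + 56*q
(2) = l^3 + 7*l^2 - 36
(3) = c^4 - 3*c^2 + 2*c
(4) = j^2*(j + 2)*(j + 6)
(5) = (y - 6)^2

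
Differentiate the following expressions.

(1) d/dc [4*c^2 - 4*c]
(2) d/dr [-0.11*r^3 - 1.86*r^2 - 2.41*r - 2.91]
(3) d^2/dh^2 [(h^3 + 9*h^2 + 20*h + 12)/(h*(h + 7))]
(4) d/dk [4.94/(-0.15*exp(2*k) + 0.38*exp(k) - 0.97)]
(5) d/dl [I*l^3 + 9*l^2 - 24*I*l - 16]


(1) = 8*c - 4
(2) = -0.33*r^2 - 3.72*r - 2.41
(3) = 12*(h^3 + 6*h^2 + 42*h + 98)/(h^3*(h^3 + 21*h^2 + 147*h + 343))
(4) = (1.482*exp(k) - 1.8772)*exp(k)/(0.15*exp(2*k) - 0.38*exp(k) + 0.97)^2
(5) = 3*I*l^2 + 18*l - 24*I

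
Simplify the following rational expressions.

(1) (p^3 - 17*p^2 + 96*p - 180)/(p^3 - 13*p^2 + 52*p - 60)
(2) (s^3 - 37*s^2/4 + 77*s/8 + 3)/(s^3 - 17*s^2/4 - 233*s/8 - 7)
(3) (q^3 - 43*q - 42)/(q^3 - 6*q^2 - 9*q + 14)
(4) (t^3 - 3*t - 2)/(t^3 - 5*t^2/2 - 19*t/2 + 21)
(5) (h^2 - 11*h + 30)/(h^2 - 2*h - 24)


(1) = (p - 6)/(p - 2)
(2) = (2*s - 3)/(2*s + 7)
(3) = (q^2 + 7*q + 6)/(q^2 + q - 2)
(4) = (2*t^2 + 4*t + 2)/(2*t^2 - t - 21)
(5) = (h - 5)/(h + 4)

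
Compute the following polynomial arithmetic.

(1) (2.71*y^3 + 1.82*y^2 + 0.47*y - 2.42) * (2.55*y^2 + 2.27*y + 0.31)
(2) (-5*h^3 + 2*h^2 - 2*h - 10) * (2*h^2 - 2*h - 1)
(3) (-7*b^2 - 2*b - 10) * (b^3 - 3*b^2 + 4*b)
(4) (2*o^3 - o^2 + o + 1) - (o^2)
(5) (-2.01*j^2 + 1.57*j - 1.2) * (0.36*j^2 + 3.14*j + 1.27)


(1) = 6.9105*y^5 + 10.7927*y^4 + 6.17*y^3 - 4.5399*y^2 - 5.3477*y - 0.7502
(2) = -10*h^5 + 14*h^4 - 3*h^3 - 18*h^2 + 22*h + 10
(3) = -7*b^5 + 19*b^4 - 32*b^3 + 22*b^2 - 40*b
(4) = 2*o^3 - 2*o^2 + o + 1
(5) = -0.7236*j^4 - 5.7462*j^3 + 1.9451*j^2 - 1.7741*j - 1.524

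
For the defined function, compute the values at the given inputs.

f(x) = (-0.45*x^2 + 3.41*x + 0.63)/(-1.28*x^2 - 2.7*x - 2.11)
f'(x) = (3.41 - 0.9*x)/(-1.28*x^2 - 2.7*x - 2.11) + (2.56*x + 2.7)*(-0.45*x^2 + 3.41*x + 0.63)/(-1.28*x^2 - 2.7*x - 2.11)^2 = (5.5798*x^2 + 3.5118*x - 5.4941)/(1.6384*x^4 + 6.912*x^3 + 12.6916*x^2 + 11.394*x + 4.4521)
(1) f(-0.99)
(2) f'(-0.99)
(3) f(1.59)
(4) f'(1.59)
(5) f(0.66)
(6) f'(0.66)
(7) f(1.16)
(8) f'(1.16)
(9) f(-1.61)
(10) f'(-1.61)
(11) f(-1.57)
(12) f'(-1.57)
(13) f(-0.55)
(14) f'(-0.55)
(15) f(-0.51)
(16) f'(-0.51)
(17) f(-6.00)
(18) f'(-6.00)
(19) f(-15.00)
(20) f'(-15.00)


(1) = 4.61
(2) = -7.32
(3) = -0.51
(4) = 0.15
(5) = -0.60
(6) = -0.04
(7) = -0.57
(8) = 0.13
(9) = 5.58
(10) = 2.84
(11) = 5.68
(12) = 2.61
(13) = 1.36
(14) = -5.60
(15) = 1.15
(16) = -5.13
(17) = 1.13
(18) = 0.17
(19) = 0.61
(20) = 0.02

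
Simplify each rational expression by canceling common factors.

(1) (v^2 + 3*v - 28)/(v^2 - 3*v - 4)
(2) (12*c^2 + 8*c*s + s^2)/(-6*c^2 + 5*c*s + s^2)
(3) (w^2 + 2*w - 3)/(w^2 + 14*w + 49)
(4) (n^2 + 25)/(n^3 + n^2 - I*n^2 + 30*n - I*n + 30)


(1) = (v + 7)/(v + 1)
(2) = (2*c + s)/(-c + s)
(3) = (w^2 + 2*w - 3)/(w^2 + 14*w + 49)
(4) = (n - 5*I)/(n^2 + n*(1 - 6*I) - 6*I)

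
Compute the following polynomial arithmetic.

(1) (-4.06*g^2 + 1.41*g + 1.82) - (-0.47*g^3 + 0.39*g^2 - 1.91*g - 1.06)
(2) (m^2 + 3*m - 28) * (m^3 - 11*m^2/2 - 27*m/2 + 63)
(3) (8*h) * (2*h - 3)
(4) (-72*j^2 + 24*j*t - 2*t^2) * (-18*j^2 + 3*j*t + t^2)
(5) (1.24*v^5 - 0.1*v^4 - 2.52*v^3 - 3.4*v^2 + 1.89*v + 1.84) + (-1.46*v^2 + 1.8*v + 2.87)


(1) = 0.47*g^3 - 4.45*g^2 + 3.32*g + 2.88
(2) = m^5 - 5*m^4/2 - 58*m^3 + 353*m^2/2 + 567*m - 1764
(3) = 16*h^2 - 24*h
(4) = 1296*j^4 - 648*j^3*t + 36*j^2*t^2 + 18*j*t^3 - 2*t^4
(5) = 1.24*v^5 - 0.1*v^4 - 2.52*v^3 - 4.86*v^2 + 3.69*v + 4.71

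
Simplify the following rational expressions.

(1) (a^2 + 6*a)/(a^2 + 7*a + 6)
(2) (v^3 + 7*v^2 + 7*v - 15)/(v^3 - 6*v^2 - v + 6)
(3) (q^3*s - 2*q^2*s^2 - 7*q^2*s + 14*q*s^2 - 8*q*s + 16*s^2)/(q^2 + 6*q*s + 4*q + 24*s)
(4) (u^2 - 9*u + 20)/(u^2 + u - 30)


(1) = a/(a + 1)
(2) = (v^2 + 8*v + 15)/(v^2 - 5*v - 6)
(3) = (q^3*s - 2*q^2*s^2 - 7*q^2*s + 14*q*s^2 - 8*q*s + 16*s^2)/(q^2 + 6*q*s + 4*q + 24*s)
(4) = (u - 4)/(u + 6)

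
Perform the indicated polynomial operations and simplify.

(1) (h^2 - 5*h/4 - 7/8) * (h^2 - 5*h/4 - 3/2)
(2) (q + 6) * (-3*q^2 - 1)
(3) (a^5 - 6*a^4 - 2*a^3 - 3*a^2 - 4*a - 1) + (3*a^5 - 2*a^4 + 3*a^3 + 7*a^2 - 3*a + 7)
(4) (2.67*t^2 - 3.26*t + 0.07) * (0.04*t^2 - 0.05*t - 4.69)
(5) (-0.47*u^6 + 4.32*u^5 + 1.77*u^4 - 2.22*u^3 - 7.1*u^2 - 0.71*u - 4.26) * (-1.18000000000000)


(1) = h^4 - 5*h^3/2 - 13*h^2/16 + 95*h/32 + 21/16
(2) = -3*q^3 - 18*q^2 - q - 6
(3) = 4*a^5 - 8*a^4 + a^3 + 4*a^2 - 7*a + 6
(4) = 0.1068*t^4 - 0.2639*t^3 - 12.3565*t^2 + 15.2859*t - 0.3283
(5) = 0.5546*u^6 - 5.0976*u^5 - 2.0886*u^4 + 2.6196*u^3 + 8.378*u^2 + 0.8378*u + 5.0268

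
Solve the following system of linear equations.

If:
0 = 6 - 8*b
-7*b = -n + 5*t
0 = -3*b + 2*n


Then:
b = 3/4
n = 9/8
t = -33/40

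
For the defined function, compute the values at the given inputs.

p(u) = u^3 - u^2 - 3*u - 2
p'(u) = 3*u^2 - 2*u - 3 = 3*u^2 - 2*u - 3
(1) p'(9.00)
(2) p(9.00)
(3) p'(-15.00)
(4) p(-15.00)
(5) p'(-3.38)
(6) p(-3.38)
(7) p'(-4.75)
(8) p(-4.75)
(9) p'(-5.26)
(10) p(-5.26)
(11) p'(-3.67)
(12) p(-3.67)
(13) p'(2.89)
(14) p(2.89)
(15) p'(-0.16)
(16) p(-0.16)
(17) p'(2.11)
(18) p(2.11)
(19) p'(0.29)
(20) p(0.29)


(1) = 222.00
(2) = 619.00
(3) = 702.00
(4) = -3557.00
(5) = 38.03
(6) = -41.90
(7) = 74.19
(8) = -117.48
(9) = 90.52
(10) = -159.42
(11) = 44.75
(12) = -53.89
(13) = 16.28
(14) = 5.12
(15) = -2.60
(16) = -1.55
(17) = 6.14
(18) = -3.39
(19) = -3.33
(20) = -2.93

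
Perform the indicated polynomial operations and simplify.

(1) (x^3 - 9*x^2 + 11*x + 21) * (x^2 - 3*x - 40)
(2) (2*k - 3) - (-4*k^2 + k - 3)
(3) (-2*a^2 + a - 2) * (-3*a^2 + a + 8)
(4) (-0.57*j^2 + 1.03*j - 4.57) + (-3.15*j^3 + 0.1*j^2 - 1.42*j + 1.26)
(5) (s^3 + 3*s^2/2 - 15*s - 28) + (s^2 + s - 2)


(1) = x^5 - 12*x^4 - 2*x^3 + 348*x^2 - 503*x - 840
(2) = 4*k^2 + k
(3) = 6*a^4 - 5*a^3 - 9*a^2 + 6*a - 16
(4) = -3.15*j^3 - 0.47*j^2 - 0.39*j - 3.31
(5) = s^3 + 5*s^2/2 - 14*s - 30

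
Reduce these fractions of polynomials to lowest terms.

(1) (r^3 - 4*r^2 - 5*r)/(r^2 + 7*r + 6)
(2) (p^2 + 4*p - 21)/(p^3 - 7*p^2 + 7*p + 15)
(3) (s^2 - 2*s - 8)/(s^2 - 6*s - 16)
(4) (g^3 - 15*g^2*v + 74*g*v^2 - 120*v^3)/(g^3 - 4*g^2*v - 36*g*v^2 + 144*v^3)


(1) = (r^2 - 5*r)/(r + 6)
(2) = (p + 7)/(p^2 - 4*p - 5)
(3) = (s - 4)/(s - 8)
(4) = (g - 5*v)/(g + 6*v)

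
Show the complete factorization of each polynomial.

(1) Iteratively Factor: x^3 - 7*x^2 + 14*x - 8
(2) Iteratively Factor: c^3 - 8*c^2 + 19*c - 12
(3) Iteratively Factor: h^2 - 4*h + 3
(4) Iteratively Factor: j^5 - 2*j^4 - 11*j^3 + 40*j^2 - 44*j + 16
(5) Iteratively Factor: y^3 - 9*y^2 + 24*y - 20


(1) = (x - 1)*(x^2 - 6*x + 8) = (x - 4)*(x - 1)*(x - 2)
(2) = (c - 1)*(c^2 - 7*c + 12) = (c - 4)*(c - 1)*(c - 3)
(3) = (h - 3)*(h - 1)
(4) = (j - 2)*(j^4 - 11*j^2 + 18*j - 8) = (j - 2)^2*(j^3 + 2*j^2 - 7*j + 4) = (j - 2)^2*(j - 1)*(j^2 + 3*j - 4) = (j - 2)^2*(j - 1)*(j + 4)*(j - 1)
(5) = (y - 2)*(y^2 - 7*y + 10) = (y - 2)^2*(y - 5)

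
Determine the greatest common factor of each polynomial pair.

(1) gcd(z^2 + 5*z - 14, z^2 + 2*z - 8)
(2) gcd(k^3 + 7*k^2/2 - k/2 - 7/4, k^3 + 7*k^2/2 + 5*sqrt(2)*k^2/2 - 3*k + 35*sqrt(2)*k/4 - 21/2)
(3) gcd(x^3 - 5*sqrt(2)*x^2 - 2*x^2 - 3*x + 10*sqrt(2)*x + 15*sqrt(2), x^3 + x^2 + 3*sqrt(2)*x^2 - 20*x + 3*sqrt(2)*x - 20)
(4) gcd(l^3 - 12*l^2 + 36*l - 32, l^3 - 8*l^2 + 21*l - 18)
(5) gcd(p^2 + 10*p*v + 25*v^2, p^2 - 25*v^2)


(1) = gcd((z - 2)*(z + 7), (z - 2)*(z + 4)) = z - 2
(2) = k^2 + k*(7/2 - sqrt(2)/2) - 7*sqrt(2)/4
(3) = gcd((x - 3)*(x + 1)*(x - 5*sqrt(2)), (x + 1)*(x - 2*sqrt(2))*(x + 5*sqrt(2))) = x + 1
(4) = l - 2
(5) = p + 5*v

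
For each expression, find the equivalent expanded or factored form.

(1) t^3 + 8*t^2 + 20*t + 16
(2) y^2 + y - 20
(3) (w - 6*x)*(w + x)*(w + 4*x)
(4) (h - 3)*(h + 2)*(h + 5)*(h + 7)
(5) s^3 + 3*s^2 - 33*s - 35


(1) = (t + 2)^2*(t + 4)
(2) = (y - 4)*(y + 5)
(3) = w^3 - w^2*x - 26*w*x^2 - 24*x^3
(4) = h^4 + 11*h^3 + 17*h^2 - 107*h - 210
(5) = (s - 5)*(s + 1)*(s + 7)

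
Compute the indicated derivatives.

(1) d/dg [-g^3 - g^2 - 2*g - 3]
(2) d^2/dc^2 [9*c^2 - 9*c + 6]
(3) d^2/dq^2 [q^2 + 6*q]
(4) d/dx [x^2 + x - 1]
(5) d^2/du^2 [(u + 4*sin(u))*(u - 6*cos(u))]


(1) = -3*g^2 - 2*g - 2
(2) = 18
(3) = 2
(4) = 2*x + 1
(5) = -4*u*sin(u) + 6*u*cos(u) + 12*sin(u) + 48*sin(2*u) + 8*cos(u) + 2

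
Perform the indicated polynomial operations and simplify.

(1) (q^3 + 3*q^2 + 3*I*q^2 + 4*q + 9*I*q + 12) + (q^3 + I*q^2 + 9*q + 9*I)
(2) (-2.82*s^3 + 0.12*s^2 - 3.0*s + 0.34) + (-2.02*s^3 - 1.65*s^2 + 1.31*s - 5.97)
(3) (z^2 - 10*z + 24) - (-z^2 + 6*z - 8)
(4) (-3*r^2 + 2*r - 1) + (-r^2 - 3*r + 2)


(1) = 2*q^3 + 3*q^2 + 4*I*q^2 + 13*q + 9*I*q + 12 + 9*I
(2) = -4.84*s^3 - 1.53*s^2 - 1.69*s - 5.63
(3) = 2*z^2 - 16*z + 32
(4) = -4*r^2 - r + 1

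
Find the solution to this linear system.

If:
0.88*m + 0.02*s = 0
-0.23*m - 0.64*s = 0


Then:
m = 0.00
s = 0.00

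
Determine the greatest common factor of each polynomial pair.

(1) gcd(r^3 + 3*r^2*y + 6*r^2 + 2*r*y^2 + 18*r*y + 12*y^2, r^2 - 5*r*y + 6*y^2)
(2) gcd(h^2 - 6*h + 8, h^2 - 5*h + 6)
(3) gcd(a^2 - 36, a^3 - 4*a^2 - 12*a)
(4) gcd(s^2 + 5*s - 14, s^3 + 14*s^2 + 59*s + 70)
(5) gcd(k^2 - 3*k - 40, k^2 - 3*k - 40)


(1) = gcd((r + 6)*(r + y)*(r + 2*y), (r - 3*y)*(r - 2*y)) = 1
(2) = h - 2
(3) = gcd((a - 6)*(a + 6), a*(a - 6)*(a + 2)) = a - 6
(4) = gcd((s - 2)*(s + 7), (s + 2)*(s + 5)*(s + 7)) = s + 7
(5) = k^2 - 3*k - 40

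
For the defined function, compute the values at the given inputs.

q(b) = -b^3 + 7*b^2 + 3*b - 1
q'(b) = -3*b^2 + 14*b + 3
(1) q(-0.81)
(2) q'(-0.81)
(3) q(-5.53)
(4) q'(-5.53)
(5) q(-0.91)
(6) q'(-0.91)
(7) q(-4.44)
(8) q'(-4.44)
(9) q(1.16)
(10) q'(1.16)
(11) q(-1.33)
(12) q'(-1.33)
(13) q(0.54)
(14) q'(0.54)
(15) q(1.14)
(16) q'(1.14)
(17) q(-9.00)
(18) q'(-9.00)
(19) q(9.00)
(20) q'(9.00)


(1) = 1.69
(2) = -10.31
(3) = 365.59
(4) = -166.16
(5) = 2.82
(6) = -12.22
(7) = 211.20
(8) = -118.30
(9) = 10.34
(10) = 15.20
(11) = 9.74
(12) = -20.93
(13) = 2.50
(14) = 9.69
(15) = 10.04
(16) = 15.06
(17) = 1268.00
(18) = -366.00
(19) = -136.00
(20) = -114.00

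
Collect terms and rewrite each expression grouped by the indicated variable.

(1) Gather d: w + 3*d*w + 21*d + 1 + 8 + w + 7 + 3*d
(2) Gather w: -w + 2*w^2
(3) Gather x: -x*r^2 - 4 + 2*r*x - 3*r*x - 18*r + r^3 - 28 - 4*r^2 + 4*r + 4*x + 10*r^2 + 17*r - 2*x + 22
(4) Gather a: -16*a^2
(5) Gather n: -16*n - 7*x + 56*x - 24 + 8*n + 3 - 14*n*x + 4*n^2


(1) = d*(3*w + 24) + 2*w + 16
(2) = 2*w^2 - w
(3) = r^3 + 6*r^2 + 3*r + x*(-r^2 - r + 2) - 10
(4) = -16*a^2
(5) = 4*n^2 + n*(-14*x - 8) + 49*x - 21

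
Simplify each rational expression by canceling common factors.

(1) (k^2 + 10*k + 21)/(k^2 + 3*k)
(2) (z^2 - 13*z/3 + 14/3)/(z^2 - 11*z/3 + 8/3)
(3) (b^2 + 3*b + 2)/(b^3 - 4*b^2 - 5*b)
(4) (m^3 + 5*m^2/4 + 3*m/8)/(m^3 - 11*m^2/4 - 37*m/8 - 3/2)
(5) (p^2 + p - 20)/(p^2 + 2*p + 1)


(1) = (k + 7)/k
(2) = (3*z^2 - 13*z + 14)/(3*z^2 - 11*z + 8)
(3) = (b + 2)/(b^2 - 5*b)
(4) = m/(m - 4)
(5) = (p^2 + p - 20)/(p^2 + 2*p + 1)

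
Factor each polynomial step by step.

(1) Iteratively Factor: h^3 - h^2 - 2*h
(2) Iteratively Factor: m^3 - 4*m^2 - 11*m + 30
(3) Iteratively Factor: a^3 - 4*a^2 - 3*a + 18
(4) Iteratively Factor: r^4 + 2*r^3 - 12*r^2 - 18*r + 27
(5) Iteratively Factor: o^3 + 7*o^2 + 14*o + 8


(1) = (h)*(h^2 - h - 2) = h*(h + 1)*(h - 2)
(2) = (m - 5)*(m^2 + m - 6) = (m - 5)*(m - 2)*(m + 3)
(3) = (a - 3)*(a^2 - a - 6) = (a - 3)^2*(a + 2)
(4) = (r + 3)*(r^3 - r^2 - 9*r + 9) = (r + 3)^2*(r^2 - 4*r + 3) = (r - 1)*(r + 3)^2*(r - 3)
(5) = (o + 4)*(o^2 + 3*o + 2) = (o + 2)*(o + 4)*(o + 1)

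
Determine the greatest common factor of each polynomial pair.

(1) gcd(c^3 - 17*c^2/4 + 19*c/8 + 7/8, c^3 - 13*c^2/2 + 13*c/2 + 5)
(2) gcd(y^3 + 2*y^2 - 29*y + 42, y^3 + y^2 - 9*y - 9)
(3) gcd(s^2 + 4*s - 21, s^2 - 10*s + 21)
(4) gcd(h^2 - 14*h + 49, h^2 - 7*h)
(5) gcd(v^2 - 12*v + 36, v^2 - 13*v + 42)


(1) = gcd((c - 7/2)*(c - 1)*(c + 1/4), (c - 5)*(c - 2)*(c + 1/2)) = 1
(2) = gcd((y - 3)*(y - 2)*(y + 7), (y - 3)*(y + 1)*(y + 3)) = y - 3
(3) = s - 3
(4) = h - 7
(5) = v - 6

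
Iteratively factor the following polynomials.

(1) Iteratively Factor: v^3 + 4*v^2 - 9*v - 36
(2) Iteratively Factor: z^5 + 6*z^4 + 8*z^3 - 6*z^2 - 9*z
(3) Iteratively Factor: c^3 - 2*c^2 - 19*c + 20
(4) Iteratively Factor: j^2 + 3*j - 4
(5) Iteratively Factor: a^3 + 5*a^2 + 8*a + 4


(1) = (v + 3)*(v^2 + v - 12) = (v + 3)*(v + 4)*(v - 3)
(2) = (z)*(z^4 + 6*z^3 + 8*z^2 - 6*z - 9) = z*(z - 1)*(z^3 + 7*z^2 + 15*z + 9) = z*(z - 1)*(z + 3)*(z^2 + 4*z + 3) = z*(z - 1)*(z + 3)^2*(z + 1)
(3) = (c - 5)*(c^2 + 3*c - 4) = (c - 5)*(c - 1)*(c + 4)
(4) = (j + 4)*(j - 1)
(5) = (a + 1)*(a^2 + 4*a + 4) = (a + 1)*(a + 2)*(a + 2)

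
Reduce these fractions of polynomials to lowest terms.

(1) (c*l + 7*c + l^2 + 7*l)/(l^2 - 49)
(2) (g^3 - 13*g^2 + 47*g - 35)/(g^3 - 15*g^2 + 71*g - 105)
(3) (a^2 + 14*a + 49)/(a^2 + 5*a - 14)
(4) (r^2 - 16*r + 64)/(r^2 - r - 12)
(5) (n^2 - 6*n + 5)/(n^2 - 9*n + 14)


(1) = (c + l)/(l - 7)
(2) = (g - 1)/(g - 3)
(3) = (a + 7)/(a - 2)
(4) = (r^2 - 16*r + 64)/(r^2 - r - 12)
(5) = (n^2 - 6*n + 5)/(n^2 - 9*n + 14)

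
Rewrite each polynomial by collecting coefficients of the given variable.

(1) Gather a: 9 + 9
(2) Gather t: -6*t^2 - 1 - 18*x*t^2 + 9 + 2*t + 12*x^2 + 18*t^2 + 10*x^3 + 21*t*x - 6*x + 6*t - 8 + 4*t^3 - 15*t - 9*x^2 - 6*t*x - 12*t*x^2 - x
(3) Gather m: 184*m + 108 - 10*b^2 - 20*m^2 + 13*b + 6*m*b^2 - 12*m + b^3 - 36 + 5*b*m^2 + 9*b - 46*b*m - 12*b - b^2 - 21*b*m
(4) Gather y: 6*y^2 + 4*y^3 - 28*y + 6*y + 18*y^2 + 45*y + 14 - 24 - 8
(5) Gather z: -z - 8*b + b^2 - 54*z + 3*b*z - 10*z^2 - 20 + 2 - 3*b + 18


(1) = 18
(2) = 4*t^3 + t^2*(12 - 18*x) + t*(-12*x^2 + 15*x - 7) + 10*x^3 + 3*x^2 - 7*x
(3) = b^3 - 11*b^2 + 10*b + m^2*(5*b - 20) + m*(6*b^2 - 67*b + 172) + 72
(4) = 4*y^3 + 24*y^2 + 23*y - 18
(5) = b^2 - 11*b - 10*z^2 + z*(3*b - 55)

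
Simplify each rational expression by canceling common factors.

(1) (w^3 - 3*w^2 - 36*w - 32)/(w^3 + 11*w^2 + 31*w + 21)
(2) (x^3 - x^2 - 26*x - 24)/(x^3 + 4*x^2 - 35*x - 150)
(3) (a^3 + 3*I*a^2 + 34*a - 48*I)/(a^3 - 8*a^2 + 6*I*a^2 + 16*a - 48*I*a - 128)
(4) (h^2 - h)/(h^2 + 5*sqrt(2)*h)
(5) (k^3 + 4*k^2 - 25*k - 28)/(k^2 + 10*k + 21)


(1) = (w^2 - 4*w - 32)/(w^2 + 10*w + 21)
(2) = (x^2 + 5*x + 4)/(x^2 + 10*x + 25)
(3) = (a - 3*I)/(a - 8)
(4) = (h - 1)/(h + 5*sqrt(2))
(5) = (k^2 - 3*k - 4)/(k + 3)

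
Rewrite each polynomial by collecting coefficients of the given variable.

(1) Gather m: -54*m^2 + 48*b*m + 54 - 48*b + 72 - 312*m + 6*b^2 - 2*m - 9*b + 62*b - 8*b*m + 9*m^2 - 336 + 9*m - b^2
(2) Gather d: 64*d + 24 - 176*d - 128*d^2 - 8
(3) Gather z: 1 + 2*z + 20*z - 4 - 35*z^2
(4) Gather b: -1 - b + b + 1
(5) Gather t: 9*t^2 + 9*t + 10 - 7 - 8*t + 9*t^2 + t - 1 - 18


(1) = 5*b^2 + 5*b - 45*m^2 + m*(40*b - 305) - 210
(2) = -128*d^2 - 112*d + 16
(3) = -35*z^2 + 22*z - 3
(4) = 0
(5) = 18*t^2 + 2*t - 16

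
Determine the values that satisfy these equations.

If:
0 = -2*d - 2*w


Then:
d = -w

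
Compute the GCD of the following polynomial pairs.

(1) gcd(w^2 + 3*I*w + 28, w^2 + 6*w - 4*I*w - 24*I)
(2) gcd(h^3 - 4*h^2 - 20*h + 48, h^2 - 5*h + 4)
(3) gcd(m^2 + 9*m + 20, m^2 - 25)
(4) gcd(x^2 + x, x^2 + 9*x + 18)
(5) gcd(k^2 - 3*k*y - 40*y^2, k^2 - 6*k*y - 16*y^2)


(1) = w - 4*I
(2) = gcd((h - 6)*(h - 2)*(h + 4), (h - 4)*(h - 1)) = 1
(3) = gcd((m + 4)*(m + 5), (m - 5)*(m + 5)) = m + 5
(4) = 1
(5) = gcd((k - 8*y)*(k + 5*y), (k - 8*y)*(k + 2*y)) = -k + 8*y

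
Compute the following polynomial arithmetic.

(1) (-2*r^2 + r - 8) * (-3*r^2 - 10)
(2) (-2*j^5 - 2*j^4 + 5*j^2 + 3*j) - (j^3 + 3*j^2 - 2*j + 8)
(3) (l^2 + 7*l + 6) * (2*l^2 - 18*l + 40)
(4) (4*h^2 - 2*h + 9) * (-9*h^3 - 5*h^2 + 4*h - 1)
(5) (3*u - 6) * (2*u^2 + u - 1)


(1) = 6*r^4 - 3*r^3 + 44*r^2 - 10*r + 80
(2) = -2*j^5 - 2*j^4 - j^3 + 2*j^2 + 5*j - 8
(3) = 2*l^4 - 4*l^3 - 74*l^2 + 172*l + 240
(4) = -36*h^5 - 2*h^4 - 55*h^3 - 57*h^2 + 38*h - 9
(5) = 6*u^3 - 9*u^2 - 9*u + 6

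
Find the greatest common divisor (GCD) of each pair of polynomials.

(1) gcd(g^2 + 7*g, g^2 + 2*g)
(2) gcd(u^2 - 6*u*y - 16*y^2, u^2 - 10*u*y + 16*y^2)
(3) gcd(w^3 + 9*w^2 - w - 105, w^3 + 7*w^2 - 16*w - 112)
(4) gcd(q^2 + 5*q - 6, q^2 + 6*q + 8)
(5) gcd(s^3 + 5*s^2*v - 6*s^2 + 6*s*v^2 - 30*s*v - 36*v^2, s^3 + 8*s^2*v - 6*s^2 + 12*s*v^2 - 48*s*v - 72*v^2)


(1) = g
(2) = gcd((u - 8*y)*(u + 2*y), (u - 8*y)*(u - 2*y)) = -u + 8*y
(3) = w + 7
(4) = 1
(5) = gcd((s - 6)*(s + 2*v)*(s + 3*v), (s - 6)*(s + 2*v)*(s + 6*v)) = s^2 + 2*s*v - 6*s - 12*v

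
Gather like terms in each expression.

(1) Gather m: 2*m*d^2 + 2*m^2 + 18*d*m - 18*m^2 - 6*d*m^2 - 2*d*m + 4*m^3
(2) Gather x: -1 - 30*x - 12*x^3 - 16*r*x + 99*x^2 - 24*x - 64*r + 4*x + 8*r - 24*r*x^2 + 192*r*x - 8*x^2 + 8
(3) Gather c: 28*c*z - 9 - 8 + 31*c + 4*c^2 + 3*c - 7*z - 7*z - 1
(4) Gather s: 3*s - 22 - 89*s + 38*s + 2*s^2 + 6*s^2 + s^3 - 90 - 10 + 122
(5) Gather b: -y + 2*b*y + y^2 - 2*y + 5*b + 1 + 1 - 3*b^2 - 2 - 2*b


(1) = 4*m^3 + m^2*(-6*d - 16) + m*(2*d^2 + 16*d)
(2) = -56*r - 12*x^3 + x^2*(91 - 24*r) + x*(176*r - 50) + 7
(3) = 4*c^2 + c*(28*z + 34) - 14*z - 18
(4) = s^3 + 8*s^2 - 48*s
(5) = -3*b^2 + b*(2*y + 3) + y^2 - 3*y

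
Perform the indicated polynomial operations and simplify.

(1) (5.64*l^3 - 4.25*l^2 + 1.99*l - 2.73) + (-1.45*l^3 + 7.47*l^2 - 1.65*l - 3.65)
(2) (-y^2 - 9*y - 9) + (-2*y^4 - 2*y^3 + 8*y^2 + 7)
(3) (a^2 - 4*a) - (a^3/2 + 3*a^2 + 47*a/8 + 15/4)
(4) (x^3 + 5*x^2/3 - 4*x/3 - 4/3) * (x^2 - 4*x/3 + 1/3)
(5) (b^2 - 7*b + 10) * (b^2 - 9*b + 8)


(1) = 4.19*l^3 + 3.22*l^2 + 0.34*l - 6.38
(2) = -2*y^4 - 2*y^3 + 7*y^2 - 9*y - 2
(3) = -a^3/2 - 2*a^2 - 79*a/8 - 15/4
(4) = x^5 + x^4/3 - 29*x^3/9 + x^2 + 4*x/3 - 4/9
(5) = b^4 - 16*b^3 + 81*b^2 - 146*b + 80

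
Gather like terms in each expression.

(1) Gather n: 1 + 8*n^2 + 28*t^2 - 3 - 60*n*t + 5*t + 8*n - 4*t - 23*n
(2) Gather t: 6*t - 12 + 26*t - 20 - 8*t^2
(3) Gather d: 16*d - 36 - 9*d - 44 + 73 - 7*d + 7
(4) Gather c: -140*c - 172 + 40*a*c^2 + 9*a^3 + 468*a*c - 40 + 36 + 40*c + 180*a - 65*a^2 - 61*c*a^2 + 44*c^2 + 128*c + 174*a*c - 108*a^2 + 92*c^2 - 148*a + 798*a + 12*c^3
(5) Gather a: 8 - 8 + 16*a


(1) = 8*n^2 + n*(-60*t - 15) + 28*t^2 + t - 2
(2) = -8*t^2 + 32*t - 32
(3) = 0
(4) = 9*a^3 - 173*a^2 + 830*a + 12*c^3 + c^2*(40*a + 136) + c*(-61*a^2 + 642*a + 28) - 176
(5) = 16*a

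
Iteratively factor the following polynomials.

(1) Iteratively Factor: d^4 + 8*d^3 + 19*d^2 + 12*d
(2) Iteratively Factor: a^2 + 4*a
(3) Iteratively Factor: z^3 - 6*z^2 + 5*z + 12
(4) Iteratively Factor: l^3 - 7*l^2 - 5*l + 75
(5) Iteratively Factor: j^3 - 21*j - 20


(1) = (d + 3)*(d^3 + 5*d^2 + 4*d) = (d + 3)*(d + 4)*(d^2 + d) = (d + 1)*(d + 3)*(d + 4)*(d)
(2) = (a)*(a + 4)
(3) = (z - 3)*(z^2 - 3*z - 4) = (z - 4)*(z - 3)*(z + 1)
(4) = (l - 5)*(l^2 - 2*l - 15) = (l - 5)*(l + 3)*(l - 5)
(5) = (j + 4)*(j^2 - 4*j - 5) = (j - 5)*(j + 4)*(j + 1)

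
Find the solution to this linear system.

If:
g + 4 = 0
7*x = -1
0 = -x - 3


Then:
No Solution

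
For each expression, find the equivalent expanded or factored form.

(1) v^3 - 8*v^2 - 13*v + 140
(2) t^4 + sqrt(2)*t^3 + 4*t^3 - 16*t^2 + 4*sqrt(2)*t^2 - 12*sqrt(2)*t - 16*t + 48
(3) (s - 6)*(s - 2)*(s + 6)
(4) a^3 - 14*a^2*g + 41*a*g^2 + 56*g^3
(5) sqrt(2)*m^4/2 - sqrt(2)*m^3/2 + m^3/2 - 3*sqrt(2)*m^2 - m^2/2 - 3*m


(1) = (v - 7)*(v - 5)*(v + 4)
(2) = (t - 2)*(t + 6)*(t - sqrt(2))*(t + 2*sqrt(2))
(3) = s^3 - 2*s^2 - 36*s + 72
(4) = (a - 8*g)*(a - 7*g)*(a + g)
(5) = m*(m - 3)*(m + sqrt(2)/2)*(sqrt(2)*m/2 + sqrt(2))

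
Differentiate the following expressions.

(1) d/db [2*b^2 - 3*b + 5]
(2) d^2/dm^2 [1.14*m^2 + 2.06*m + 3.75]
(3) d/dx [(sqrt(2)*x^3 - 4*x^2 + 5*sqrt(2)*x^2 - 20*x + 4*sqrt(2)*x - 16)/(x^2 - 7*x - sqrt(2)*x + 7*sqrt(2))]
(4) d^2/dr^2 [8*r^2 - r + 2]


(1) = 4*b - 3
(2) = 2.28000000000000
(3) = (sqrt(2)*x^4 - 14*sqrt(2)*x^3 - 4*x^3 - 35*sqrt(2)*x^2 + 80*x^2 - 56*sqrt(2)*x + 172*x - 156*sqrt(2) - 56)/(x^4 - 14*x^3 - 2*sqrt(2)*x^3 + 28*sqrt(2)*x^2 + 51*x^2 - 98*sqrt(2)*x - 28*x + 98)
(4) = 16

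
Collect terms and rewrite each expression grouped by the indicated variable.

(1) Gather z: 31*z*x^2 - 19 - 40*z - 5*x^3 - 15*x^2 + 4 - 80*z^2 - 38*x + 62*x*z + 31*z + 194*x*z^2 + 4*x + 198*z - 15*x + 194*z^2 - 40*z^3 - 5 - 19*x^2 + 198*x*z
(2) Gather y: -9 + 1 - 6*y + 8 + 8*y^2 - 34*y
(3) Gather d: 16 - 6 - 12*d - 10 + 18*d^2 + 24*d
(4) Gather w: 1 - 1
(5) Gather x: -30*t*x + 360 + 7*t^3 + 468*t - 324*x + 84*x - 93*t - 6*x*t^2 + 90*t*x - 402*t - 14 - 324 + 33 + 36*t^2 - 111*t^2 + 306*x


(1) = -5*x^3 - 34*x^2 - 49*x - 40*z^3 + z^2*(194*x + 114) + z*(31*x^2 + 260*x + 189) - 20
(2) = 8*y^2 - 40*y
(3) = 18*d^2 + 12*d
(4) = 0
(5) = 7*t^3 - 75*t^2 - 27*t + x*(-6*t^2 + 60*t + 66) + 55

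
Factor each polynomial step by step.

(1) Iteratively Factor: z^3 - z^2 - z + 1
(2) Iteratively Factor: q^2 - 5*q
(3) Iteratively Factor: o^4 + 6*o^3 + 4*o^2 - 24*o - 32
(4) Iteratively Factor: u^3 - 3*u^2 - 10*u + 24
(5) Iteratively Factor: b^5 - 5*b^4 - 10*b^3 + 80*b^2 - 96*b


(1) = (z - 1)*(z^2 - 1) = (z - 1)*(z + 1)*(z - 1)
(2) = (q - 5)*(q)
(3) = (o + 4)*(o^3 + 2*o^2 - 4*o - 8) = (o + 2)*(o + 4)*(o^2 - 4) = (o + 2)^2*(o + 4)*(o - 2)
(4) = (u - 2)*(u^2 - u - 12) = (u - 4)*(u - 2)*(u + 3)
(5) = (b - 2)*(b^4 - 3*b^3 - 16*b^2 + 48*b) = b*(b - 2)*(b^3 - 3*b^2 - 16*b + 48) = b*(b - 3)*(b - 2)*(b^2 - 16) = b*(b - 3)*(b - 2)*(b + 4)*(b - 4)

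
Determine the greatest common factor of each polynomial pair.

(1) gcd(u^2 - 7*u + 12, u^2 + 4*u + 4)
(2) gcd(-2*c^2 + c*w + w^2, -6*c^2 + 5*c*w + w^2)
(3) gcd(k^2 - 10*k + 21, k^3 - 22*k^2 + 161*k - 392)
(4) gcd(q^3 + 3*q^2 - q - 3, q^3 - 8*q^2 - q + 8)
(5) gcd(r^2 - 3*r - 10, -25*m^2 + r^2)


(1) = 1
(2) = gcd((-c + w)*(2*c + w), (-c + w)*(6*c + w)) = -c + w
(3) = k - 7
(4) = gcd((q - 1)*(q + 1)*(q + 3), (q - 8)*(q - 1)*(q + 1)) = q^2 - 1
(5) = gcd((r - 5)*(r + 2), (-5*m + r)*(5*m + r)) = 1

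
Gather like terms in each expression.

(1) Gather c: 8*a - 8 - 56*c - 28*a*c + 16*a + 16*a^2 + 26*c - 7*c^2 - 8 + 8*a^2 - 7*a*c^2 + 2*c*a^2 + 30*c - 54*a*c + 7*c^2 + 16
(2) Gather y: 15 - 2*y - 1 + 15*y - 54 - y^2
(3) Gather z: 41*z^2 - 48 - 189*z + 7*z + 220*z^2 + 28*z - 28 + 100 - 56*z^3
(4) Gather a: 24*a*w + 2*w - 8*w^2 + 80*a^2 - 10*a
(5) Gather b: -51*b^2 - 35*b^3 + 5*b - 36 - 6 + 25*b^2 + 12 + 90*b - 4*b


(1) = 24*a^2 - 7*a*c^2 + 24*a + c*(2*a^2 - 82*a)
(2) = -y^2 + 13*y - 40
(3) = -56*z^3 + 261*z^2 - 154*z + 24
(4) = 80*a^2 + a*(24*w - 10) - 8*w^2 + 2*w
(5) = -35*b^3 - 26*b^2 + 91*b - 30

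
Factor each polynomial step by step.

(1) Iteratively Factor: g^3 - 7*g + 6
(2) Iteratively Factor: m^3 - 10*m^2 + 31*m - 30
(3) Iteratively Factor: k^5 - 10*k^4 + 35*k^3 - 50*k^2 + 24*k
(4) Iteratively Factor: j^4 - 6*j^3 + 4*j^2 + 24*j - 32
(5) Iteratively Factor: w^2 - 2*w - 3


(1) = (g - 1)*(g^2 + g - 6) = (g - 2)*(g - 1)*(g + 3)
(2) = (m - 2)*(m^2 - 8*m + 15) = (m - 3)*(m - 2)*(m - 5)
(3) = (k - 3)*(k^4 - 7*k^3 + 14*k^2 - 8*k) = (k - 4)*(k - 3)*(k^3 - 3*k^2 + 2*k) = (k - 4)*(k - 3)*(k - 2)*(k^2 - k) = k*(k - 4)*(k - 3)*(k - 2)*(k - 1)
(4) = (j + 2)*(j^3 - 8*j^2 + 20*j - 16) = (j - 4)*(j + 2)*(j^2 - 4*j + 4) = (j - 4)*(j - 2)*(j + 2)*(j - 2)
(5) = (w + 1)*(w - 3)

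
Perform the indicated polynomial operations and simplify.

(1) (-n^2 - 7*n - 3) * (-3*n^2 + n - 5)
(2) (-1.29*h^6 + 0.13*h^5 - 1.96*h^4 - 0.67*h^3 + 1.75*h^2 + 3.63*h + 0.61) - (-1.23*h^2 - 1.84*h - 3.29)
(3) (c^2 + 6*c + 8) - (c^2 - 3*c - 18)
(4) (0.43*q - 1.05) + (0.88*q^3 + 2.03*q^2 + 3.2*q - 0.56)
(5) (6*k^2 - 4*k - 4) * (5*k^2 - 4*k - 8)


(1) = 3*n^4 + 20*n^3 + 7*n^2 + 32*n + 15
(2) = -1.29*h^6 + 0.13*h^5 - 1.96*h^4 - 0.67*h^3 + 2.98*h^2 + 5.47*h + 3.9
(3) = 9*c + 26
(4) = 0.88*q^3 + 2.03*q^2 + 3.63*q - 1.61
(5) = 30*k^4 - 44*k^3 - 52*k^2 + 48*k + 32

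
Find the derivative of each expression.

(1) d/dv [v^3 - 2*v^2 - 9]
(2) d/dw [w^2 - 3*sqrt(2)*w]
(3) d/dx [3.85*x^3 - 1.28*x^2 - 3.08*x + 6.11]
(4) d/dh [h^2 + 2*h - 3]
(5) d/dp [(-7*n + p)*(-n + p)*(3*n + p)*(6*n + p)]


(1) = v*(3*v - 4)
(2) = 2*w - 3*sqrt(2)
(3) = 11.55*x^2 - 2.56*x - 3.08
(4) = 2*h + 2
(5) = -81*n^3 - 94*n^2*p + 3*n*p^2 + 4*p^3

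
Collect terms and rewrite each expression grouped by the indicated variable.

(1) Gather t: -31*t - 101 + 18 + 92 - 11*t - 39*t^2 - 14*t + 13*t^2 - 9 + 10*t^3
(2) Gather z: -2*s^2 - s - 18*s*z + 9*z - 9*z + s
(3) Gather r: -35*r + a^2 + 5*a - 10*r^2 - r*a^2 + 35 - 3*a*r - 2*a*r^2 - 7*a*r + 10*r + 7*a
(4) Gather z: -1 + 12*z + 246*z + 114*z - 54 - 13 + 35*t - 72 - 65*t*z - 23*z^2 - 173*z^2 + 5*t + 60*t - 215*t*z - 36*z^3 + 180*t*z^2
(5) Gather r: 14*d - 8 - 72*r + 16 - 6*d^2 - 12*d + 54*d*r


(1) = 10*t^3 - 26*t^2 - 56*t
(2) = -2*s^2 - 18*s*z
(3) = a^2 + 12*a + r^2*(-2*a - 10) + r*(-a^2 - 10*a - 25) + 35
(4) = 100*t - 36*z^3 + z^2*(180*t - 196) + z*(372 - 280*t) - 140
(5) = -6*d^2 + 2*d + r*(54*d - 72) + 8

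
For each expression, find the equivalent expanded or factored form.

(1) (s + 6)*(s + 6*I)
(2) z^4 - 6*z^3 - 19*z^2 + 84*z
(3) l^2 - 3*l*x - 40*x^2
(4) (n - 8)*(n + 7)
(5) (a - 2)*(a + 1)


(1) = s^2 + 6*s + 6*I*s + 36*I
(2) = z*(z - 7)*(z - 3)*(z + 4)
(3) = (l - 8*x)*(l + 5*x)
(4) = n^2 - n - 56
(5) = a^2 - a - 2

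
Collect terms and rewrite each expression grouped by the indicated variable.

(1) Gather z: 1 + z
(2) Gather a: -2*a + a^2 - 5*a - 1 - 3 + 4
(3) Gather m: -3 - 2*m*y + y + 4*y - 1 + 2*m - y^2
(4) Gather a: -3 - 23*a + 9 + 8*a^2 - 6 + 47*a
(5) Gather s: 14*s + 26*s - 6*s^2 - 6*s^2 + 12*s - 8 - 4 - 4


(1) = z + 1
(2) = a^2 - 7*a
(3) = m*(2 - 2*y) - y^2 + 5*y - 4
(4) = 8*a^2 + 24*a
(5) = -12*s^2 + 52*s - 16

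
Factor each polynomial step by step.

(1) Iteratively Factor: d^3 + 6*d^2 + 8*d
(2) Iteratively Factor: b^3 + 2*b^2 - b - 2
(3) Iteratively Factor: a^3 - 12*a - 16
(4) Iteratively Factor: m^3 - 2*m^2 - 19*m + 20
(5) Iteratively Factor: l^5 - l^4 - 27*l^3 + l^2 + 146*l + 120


(1) = (d + 4)*(d^2 + 2*d) = d*(d + 4)*(d + 2)
(2) = (b + 2)*(b^2 - 1) = (b - 1)*(b + 2)*(b + 1)
(3) = (a + 2)*(a^2 - 2*a - 8) = (a + 2)^2*(a - 4)
(4) = (m + 4)*(m^2 - 6*m + 5) = (m - 1)*(m + 4)*(m - 5)
(5) = (l + 2)*(l^4 - 3*l^3 - 21*l^2 + 43*l + 60) = (l - 5)*(l + 2)*(l^3 + 2*l^2 - 11*l - 12) = (l - 5)*(l - 3)*(l + 2)*(l^2 + 5*l + 4) = (l - 5)*(l - 3)*(l + 1)*(l + 2)*(l + 4)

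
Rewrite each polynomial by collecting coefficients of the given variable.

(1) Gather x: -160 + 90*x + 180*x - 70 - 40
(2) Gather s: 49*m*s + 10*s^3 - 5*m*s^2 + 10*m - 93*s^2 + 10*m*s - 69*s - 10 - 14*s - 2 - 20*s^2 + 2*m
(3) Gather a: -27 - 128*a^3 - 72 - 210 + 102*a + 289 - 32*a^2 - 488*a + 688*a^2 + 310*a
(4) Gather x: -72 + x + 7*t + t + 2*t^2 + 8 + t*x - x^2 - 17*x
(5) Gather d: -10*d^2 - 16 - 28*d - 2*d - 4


(1) = 270*x - 270
(2) = 12*m + 10*s^3 + s^2*(-5*m - 113) + s*(59*m - 83) - 12
(3) = -128*a^3 + 656*a^2 - 76*a - 20
(4) = 2*t^2 + 8*t - x^2 + x*(t - 16) - 64
(5) = -10*d^2 - 30*d - 20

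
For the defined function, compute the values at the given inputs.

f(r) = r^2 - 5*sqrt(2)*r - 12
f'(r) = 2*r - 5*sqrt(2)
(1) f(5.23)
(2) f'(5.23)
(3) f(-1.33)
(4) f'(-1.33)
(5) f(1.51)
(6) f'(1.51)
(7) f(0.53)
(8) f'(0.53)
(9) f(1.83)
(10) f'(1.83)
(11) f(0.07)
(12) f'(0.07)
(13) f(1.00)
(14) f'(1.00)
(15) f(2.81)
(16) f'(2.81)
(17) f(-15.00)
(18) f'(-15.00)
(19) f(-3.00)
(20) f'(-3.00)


(1) = -21.63
(2) = 3.39
(3) = -0.83
(4) = -9.73
(5) = -20.40
(6) = -4.05
(7) = -15.47
(8) = -6.01
(9) = -21.59
(10) = -3.41
(11) = -12.49
(12) = -6.93
(13) = -18.07
(14) = -5.07
(15) = -23.97
(16) = -1.45
(17) = 319.07
(18) = -37.07
(19) = 18.21
(20) = -13.07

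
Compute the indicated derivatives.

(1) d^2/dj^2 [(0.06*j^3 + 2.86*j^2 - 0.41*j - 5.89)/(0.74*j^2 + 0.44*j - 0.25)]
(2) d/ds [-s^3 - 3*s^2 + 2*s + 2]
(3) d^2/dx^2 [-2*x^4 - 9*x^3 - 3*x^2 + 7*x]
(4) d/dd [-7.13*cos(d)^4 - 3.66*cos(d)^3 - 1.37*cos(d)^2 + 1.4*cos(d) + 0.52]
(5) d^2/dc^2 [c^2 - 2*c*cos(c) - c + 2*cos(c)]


(1) = (-2.266032*j^3 - 16.217184*j^2 - 11.939304*j - 4.192608)/(0.405224*j^6 + 0.722832*j^5 + 0.019092*j^4 - 0.403216*j^3 - 0.00645*j^2 + 0.0825*j - 0.015625)
(2) = -3*s^2 - 6*s + 2
(3) = -24*x^2 - 54*x - 6
(4) = (28.52*cos(d)^3 + 10.98*cos(d)^2 + 2.74*cos(d) - 1.4)*sin(d)
(5) = 2*c*cos(c) + 4*sin(c) - 2*cos(c) + 2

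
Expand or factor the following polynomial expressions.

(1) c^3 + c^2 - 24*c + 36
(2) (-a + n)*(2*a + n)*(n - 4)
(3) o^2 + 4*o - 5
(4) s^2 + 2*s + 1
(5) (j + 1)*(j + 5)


(1) = (c - 3)*(c - 2)*(c + 6)
(2) = -2*a^2*n + 8*a^2 + a*n^2 - 4*a*n + n^3 - 4*n^2
(3) = (o - 1)*(o + 5)
(4) = (s + 1)^2
(5) = j^2 + 6*j + 5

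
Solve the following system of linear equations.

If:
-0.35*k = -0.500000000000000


Then:
k = 1.43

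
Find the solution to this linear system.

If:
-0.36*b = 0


Then:
b = 0.00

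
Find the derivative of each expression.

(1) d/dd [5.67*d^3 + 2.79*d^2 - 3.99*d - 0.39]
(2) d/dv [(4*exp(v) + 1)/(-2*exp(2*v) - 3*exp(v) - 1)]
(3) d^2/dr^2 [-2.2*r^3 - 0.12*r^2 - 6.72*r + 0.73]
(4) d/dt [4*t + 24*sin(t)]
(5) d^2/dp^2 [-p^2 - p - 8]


(1) = 17.01*d^2 + 5.58*d - 3.99
(2) = (8*exp(2*v) + 4*exp(v) - 1)*exp(v)/(4*exp(4*v) + 12*exp(3*v) + 13*exp(2*v) + 6*exp(v) + 1)
(3) = -13.2*r - 0.24
(4) = 24*cos(t) + 4
(5) = -2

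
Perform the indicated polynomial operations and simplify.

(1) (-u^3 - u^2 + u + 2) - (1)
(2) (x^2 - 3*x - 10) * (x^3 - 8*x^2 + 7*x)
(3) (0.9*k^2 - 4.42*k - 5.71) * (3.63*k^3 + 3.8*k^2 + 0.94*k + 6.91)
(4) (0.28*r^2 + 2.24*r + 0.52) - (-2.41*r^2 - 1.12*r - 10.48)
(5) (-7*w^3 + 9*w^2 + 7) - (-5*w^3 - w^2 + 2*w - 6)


(1) = -u^3 - u^2 + u + 1
(2) = x^5 - 11*x^4 + 21*x^3 + 59*x^2 - 70*x
(3) = 3.267*k^5 - 12.6246*k^4 - 36.6773*k^3 - 19.6338*k^2 - 35.9096*k - 39.4561
(4) = 2.69*r^2 + 3.36*r + 11.0
(5) = -2*w^3 + 10*w^2 - 2*w + 13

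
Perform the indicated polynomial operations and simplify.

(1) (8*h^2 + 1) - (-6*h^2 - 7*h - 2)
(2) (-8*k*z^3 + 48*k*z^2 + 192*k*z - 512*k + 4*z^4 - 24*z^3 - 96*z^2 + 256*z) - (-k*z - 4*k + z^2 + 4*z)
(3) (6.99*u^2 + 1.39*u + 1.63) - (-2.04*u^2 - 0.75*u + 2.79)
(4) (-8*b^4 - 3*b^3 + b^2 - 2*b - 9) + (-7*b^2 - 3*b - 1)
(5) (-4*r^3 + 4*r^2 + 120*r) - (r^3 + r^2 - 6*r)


(1) = 14*h^2 + 7*h + 3
(2) = -8*k*z^3 + 48*k*z^2 + 193*k*z - 508*k + 4*z^4 - 24*z^3 - 97*z^2 + 252*z
(3) = 9.03*u^2 + 2.14*u - 1.16
(4) = -8*b^4 - 3*b^3 - 6*b^2 - 5*b - 10
(5) = -5*r^3 + 3*r^2 + 126*r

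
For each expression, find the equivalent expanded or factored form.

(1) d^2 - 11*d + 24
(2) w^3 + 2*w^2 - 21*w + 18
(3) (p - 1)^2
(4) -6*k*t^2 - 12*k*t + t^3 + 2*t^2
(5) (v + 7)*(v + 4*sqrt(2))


(1) = (d - 8)*(d - 3)
(2) = (w - 3)*(w - 1)*(w + 6)
(3) = p^2 - 2*p + 1
(4) = t*(-6*k + t)*(t + 2)
(5) = v^2 + 4*sqrt(2)*v + 7*v + 28*sqrt(2)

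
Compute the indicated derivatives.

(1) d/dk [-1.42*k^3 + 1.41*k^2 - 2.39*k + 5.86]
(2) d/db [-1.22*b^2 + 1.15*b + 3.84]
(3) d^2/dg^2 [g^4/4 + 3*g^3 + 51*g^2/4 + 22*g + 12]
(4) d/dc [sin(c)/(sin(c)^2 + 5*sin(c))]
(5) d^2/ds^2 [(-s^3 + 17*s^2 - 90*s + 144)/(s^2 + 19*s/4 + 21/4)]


(1) = -4.26*k^2 + 2.82*k - 2.39
(2) = 1.15 - 2.44*b
(3) = 3*g^2 + 18*g + 51/2
(4) = -cos(c)/(sin(c) + 5)^2
(5) = 24*(-1003*s^3 + 477*s^2 + 18063*s + 27765)/(64*s^6 + 912*s^5 + 5340*s^4 + 16435*s^3 + 28035*s^2 + 25137*s + 9261)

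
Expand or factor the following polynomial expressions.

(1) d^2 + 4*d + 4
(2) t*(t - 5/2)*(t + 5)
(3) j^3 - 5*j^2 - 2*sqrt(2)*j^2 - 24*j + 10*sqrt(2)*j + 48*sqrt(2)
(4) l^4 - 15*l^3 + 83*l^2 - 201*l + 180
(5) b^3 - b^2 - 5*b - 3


(1) = (d + 2)^2
(2) = t^3 + 5*t^2/2 - 25*t/2
(3) = (j - 8)*(j + 3)*(j - 2*sqrt(2))
(4) = (l - 5)*(l - 4)*(l - 3)^2
(5) = (b - 3)*(b + 1)^2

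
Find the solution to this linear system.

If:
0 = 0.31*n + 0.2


Then:
n = -0.65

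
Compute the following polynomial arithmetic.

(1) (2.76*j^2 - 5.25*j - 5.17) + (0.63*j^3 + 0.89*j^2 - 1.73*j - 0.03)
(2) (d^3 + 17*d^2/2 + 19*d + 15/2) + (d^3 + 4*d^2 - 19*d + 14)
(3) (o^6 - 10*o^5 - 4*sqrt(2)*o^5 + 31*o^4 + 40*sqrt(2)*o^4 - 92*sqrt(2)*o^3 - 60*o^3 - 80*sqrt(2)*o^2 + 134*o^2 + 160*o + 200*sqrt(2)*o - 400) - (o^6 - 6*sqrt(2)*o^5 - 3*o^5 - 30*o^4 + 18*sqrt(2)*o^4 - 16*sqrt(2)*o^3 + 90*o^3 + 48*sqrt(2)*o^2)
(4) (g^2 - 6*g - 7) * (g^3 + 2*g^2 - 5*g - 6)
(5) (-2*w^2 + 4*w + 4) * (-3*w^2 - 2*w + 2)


(1) = 0.63*j^3 + 3.65*j^2 - 6.98*j - 5.2
(2) = 2*d^3 + 25*d^2/2 + 43/2
(3) = -7*o^5 + 2*sqrt(2)*o^5 + 22*sqrt(2)*o^4 + 61*o^4 - 150*o^3 - 76*sqrt(2)*o^3 - 128*sqrt(2)*o^2 + 134*o^2 + 160*o + 200*sqrt(2)*o - 400
(4) = g^5 - 4*g^4 - 24*g^3 + 10*g^2 + 71*g + 42
(5) = 6*w^4 - 8*w^3 - 24*w^2 + 8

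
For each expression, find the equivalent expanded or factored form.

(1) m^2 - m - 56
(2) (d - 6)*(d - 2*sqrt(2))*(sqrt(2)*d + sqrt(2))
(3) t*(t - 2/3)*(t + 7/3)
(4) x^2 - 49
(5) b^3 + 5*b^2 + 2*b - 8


(1) = (m - 8)*(m + 7)
(2) = sqrt(2)*d^3 - 5*sqrt(2)*d^2 - 4*d^2 - 6*sqrt(2)*d + 20*d + 24
(3) = t^3 + 5*t^2/3 - 14*t/9
(4) = (x - 7)*(x + 7)
(5) = (b - 1)*(b + 2)*(b + 4)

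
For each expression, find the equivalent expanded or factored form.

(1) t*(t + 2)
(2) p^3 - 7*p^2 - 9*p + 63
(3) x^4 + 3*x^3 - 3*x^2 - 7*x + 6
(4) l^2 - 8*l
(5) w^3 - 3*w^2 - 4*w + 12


(1) = t^2 + 2*t
(2) = (p - 7)*(p - 3)*(p + 3)
(3) = (x - 1)^2*(x + 2)*(x + 3)
(4) = l*(l - 8)
(5) = (w - 3)*(w - 2)*(w + 2)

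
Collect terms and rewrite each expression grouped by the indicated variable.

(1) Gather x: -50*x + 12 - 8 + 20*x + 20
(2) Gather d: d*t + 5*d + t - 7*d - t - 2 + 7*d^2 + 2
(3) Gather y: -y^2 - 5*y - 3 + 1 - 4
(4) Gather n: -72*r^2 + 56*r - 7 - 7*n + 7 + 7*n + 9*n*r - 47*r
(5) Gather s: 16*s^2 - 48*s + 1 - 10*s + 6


(1) = 24 - 30*x
(2) = 7*d^2 + d*(t - 2)
(3) = -y^2 - 5*y - 6
(4) = 9*n*r - 72*r^2 + 9*r
(5) = 16*s^2 - 58*s + 7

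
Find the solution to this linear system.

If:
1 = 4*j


Then:
j = 1/4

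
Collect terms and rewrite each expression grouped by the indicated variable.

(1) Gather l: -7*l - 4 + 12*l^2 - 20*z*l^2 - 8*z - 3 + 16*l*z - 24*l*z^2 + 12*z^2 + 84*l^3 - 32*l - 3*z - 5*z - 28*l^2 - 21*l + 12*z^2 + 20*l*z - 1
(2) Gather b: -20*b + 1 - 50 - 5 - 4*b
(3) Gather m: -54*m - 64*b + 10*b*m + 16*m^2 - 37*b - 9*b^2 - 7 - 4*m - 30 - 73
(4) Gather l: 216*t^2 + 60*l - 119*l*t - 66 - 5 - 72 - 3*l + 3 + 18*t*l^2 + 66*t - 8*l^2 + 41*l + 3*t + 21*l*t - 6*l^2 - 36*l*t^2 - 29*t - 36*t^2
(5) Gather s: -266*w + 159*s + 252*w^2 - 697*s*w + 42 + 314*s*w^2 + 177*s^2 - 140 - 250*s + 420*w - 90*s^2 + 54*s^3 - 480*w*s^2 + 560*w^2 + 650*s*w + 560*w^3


(1) = 84*l^3 + l^2*(-20*z - 16) + l*(-24*z^2 + 36*z - 60) + 24*z^2 - 16*z - 8
(2) = -24*b - 54
(3) = -9*b^2 - 101*b + 16*m^2 + m*(10*b - 58) - 110
(4) = l^2*(18*t - 14) + l*(-36*t^2 - 98*t + 98) + 180*t^2 + 40*t - 140
(5) = 54*s^3 + s^2*(87 - 480*w) + s*(314*w^2 - 47*w - 91) + 560*w^3 + 812*w^2 + 154*w - 98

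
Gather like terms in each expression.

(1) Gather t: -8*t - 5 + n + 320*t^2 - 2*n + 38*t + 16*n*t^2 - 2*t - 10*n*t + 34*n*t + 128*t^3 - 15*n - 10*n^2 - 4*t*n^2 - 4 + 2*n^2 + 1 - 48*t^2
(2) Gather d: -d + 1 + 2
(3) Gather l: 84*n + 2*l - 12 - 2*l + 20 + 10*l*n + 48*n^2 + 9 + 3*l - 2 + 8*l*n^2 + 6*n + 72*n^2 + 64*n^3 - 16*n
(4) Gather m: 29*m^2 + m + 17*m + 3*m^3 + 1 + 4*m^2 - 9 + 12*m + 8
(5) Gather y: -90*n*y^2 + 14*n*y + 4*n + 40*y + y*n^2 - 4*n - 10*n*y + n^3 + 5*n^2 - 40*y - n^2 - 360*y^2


(1) = -8*n^2 - 16*n + 128*t^3 + t^2*(16*n + 272) + t*(-4*n^2 + 24*n + 28) - 8
(2) = 3 - d
(3) = l*(8*n^2 + 10*n + 3) + 64*n^3 + 120*n^2 + 74*n + 15
(4) = 3*m^3 + 33*m^2 + 30*m
(5) = n^3 + 4*n^2 + y^2*(-90*n - 360) + y*(n^2 + 4*n)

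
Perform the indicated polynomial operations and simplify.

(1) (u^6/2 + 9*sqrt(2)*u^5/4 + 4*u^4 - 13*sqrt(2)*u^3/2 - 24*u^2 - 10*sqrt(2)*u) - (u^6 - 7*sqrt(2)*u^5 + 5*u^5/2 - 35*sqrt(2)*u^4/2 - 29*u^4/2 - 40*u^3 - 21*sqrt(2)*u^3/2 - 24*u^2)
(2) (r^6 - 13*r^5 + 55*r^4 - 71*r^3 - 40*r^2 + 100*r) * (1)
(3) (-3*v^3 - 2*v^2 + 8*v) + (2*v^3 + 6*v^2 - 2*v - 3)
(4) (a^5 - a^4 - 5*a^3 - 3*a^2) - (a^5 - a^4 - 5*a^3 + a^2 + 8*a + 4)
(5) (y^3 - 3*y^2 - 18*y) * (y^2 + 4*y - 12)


(1) = -u^6/2 - 5*u^5/2 + 37*sqrt(2)*u^5/4 + 37*u^4/2 + 35*sqrt(2)*u^4/2 + 4*sqrt(2)*u^3 + 40*u^3 - 10*sqrt(2)*u
(2) = r^6 - 13*r^5 + 55*r^4 - 71*r^3 - 40*r^2 + 100*r
(3) = -v^3 + 4*v^2 + 6*v - 3
(4) = -4*a^2 - 8*a - 4
(5) = y^5 + y^4 - 42*y^3 - 36*y^2 + 216*y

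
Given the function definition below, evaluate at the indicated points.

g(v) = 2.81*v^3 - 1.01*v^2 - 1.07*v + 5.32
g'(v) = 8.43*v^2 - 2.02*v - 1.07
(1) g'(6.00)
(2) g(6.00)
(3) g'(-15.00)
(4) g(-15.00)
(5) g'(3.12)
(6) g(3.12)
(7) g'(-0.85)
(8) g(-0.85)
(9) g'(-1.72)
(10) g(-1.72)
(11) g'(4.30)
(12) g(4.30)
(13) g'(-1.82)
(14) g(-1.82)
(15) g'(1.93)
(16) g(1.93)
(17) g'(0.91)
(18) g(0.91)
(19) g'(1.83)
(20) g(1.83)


(1) = 290.29
(2) = 569.50
(3) = 1925.98
(4) = -9689.63
(5) = 74.69
(6) = 77.49
(7) = 6.74
(8) = 3.77
(9) = 27.34
(10) = -10.13
(11) = 146.11
(12) = 205.46
(13) = 30.53
(14) = -13.02
(15) = 26.43
(16) = 19.69
(17) = 4.07
(18) = 5.63
(19) = 23.46
(20) = 17.20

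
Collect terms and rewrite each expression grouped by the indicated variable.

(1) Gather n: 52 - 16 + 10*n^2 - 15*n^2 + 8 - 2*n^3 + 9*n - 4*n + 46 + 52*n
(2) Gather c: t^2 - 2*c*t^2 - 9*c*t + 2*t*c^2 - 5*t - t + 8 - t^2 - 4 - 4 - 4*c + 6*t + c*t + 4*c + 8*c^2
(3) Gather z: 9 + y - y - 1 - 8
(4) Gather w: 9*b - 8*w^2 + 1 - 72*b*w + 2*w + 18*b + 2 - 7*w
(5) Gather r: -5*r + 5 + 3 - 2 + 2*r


(1) = -2*n^3 - 5*n^2 + 57*n + 90
(2) = c^2*(2*t + 8) + c*(-2*t^2 - 8*t)
(3) = 0
(4) = 27*b - 8*w^2 + w*(-72*b - 5) + 3
(5) = 6 - 3*r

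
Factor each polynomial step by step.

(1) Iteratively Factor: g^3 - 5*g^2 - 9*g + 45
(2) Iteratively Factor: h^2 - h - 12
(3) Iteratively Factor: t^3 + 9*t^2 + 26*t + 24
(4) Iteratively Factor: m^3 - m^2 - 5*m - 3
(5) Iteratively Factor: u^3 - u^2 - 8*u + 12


(1) = (g + 3)*(g^2 - 8*g + 15) = (g - 3)*(g + 3)*(g - 5)
(2) = (h - 4)*(h + 3)
(3) = (t + 4)*(t^2 + 5*t + 6) = (t + 2)*(t + 4)*(t + 3)
(4) = (m + 1)*(m^2 - 2*m - 3) = (m - 3)*(m + 1)*(m + 1)
(5) = (u + 3)*(u^2 - 4*u + 4) = (u - 2)*(u + 3)*(u - 2)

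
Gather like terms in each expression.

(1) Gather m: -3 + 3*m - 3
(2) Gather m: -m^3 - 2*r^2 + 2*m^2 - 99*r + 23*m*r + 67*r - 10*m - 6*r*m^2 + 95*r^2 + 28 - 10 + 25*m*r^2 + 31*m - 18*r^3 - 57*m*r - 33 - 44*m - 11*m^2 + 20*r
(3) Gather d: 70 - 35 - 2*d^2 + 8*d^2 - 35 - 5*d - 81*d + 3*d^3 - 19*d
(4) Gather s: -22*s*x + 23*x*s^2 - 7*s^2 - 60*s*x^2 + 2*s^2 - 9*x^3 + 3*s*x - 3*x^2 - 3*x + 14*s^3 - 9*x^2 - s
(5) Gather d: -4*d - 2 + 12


(1) = 3*m - 6
(2) = -m^3 + m^2*(-6*r - 9) + m*(25*r^2 - 34*r - 23) - 18*r^3 + 93*r^2 - 12*r - 15
(3) = 3*d^3 + 6*d^2 - 105*d
(4) = 14*s^3 + s^2*(23*x - 5) + s*(-60*x^2 - 19*x - 1) - 9*x^3 - 12*x^2 - 3*x
(5) = 10 - 4*d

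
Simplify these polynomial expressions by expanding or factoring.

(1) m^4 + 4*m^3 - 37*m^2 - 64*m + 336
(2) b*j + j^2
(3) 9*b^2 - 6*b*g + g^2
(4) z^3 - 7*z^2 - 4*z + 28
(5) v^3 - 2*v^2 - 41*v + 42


(1) = (m - 4)*(m - 3)*(m + 4)*(m + 7)
(2) = j*(b + j)
(3) = (-3*b + g)^2
(4) = (z - 7)*(z - 2)*(z + 2)
(5) = (v - 7)*(v - 1)*(v + 6)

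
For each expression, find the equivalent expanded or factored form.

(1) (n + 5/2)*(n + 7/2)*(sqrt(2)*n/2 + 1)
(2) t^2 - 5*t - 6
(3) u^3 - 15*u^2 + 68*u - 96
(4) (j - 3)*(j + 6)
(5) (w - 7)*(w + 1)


(1) = sqrt(2)*n^3/2 + n^2 + 3*sqrt(2)*n^2 + 6*n + 35*sqrt(2)*n/8 + 35/4
(2) = (t - 6)*(t + 1)
(3) = (u - 8)*(u - 4)*(u - 3)
(4) = j^2 + 3*j - 18
(5) = w^2 - 6*w - 7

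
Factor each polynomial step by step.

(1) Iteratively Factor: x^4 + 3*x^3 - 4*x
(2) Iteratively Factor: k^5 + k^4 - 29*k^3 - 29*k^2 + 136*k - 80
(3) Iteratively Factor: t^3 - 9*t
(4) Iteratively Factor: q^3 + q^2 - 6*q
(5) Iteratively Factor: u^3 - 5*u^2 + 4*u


(1) = (x + 2)*(x^3 + x^2 - 2*x) = x*(x + 2)*(x^2 + x - 2) = x*(x + 2)^2*(x - 1)
(2) = (k - 1)*(k^4 + 2*k^3 - 27*k^2 - 56*k + 80) = (k - 1)*(k + 4)*(k^3 - 2*k^2 - 19*k + 20) = (k - 1)*(k + 4)^2*(k^2 - 6*k + 5) = (k - 5)*(k - 1)*(k + 4)^2*(k - 1)
(3) = (t + 3)*(t^2 - 3*t) = (t - 3)*(t + 3)*(t)
(4) = (q - 2)*(q^2 + 3*q) = q*(q - 2)*(q + 3)
(5) = (u - 1)*(u^2 - 4*u) = u*(u - 1)*(u - 4)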